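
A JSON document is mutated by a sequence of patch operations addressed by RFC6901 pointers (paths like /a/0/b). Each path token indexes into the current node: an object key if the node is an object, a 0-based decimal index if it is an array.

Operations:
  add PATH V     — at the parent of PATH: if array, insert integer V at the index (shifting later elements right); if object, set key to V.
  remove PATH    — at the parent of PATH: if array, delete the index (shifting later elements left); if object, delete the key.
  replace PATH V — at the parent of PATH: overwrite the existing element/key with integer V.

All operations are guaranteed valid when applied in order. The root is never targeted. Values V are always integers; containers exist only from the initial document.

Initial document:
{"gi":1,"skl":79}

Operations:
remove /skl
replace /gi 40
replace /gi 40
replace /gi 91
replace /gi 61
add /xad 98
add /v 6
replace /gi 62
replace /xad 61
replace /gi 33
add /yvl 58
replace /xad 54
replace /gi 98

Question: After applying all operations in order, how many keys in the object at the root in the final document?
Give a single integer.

After op 1 (remove /skl): {"gi":1}
After op 2 (replace /gi 40): {"gi":40}
After op 3 (replace /gi 40): {"gi":40}
After op 4 (replace /gi 91): {"gi":91}
After op 5 (replace /gi 61): {"gi":61}
After op 6 (add /xad 98): {"gi":61,"xad":98}
After op 7 (add /v 6): {"gi":61,"v":6,"xad":98}
After op 8 (replace /gi 62): {"gi":62,"v":6,"xad":98}
After op 9 (replace /xad 61): {"gi":62,"v":6,"xad":61}
After op 10 (replace /gi 33): {"gi":33,"v":6,"xad":61}
After op 11 (add /yvl 58): {"gi":33,"v":6,"xad":61,"yvl":58}
After op 12 (replace /xad 54): {"gi":33,"v":6,"xad":54,"yvl":58}
After op 13 (replace /gi 98): {"gi":98,"v":6,"xad":54,"yvl":58}
Size at the root: 4

Answer: 4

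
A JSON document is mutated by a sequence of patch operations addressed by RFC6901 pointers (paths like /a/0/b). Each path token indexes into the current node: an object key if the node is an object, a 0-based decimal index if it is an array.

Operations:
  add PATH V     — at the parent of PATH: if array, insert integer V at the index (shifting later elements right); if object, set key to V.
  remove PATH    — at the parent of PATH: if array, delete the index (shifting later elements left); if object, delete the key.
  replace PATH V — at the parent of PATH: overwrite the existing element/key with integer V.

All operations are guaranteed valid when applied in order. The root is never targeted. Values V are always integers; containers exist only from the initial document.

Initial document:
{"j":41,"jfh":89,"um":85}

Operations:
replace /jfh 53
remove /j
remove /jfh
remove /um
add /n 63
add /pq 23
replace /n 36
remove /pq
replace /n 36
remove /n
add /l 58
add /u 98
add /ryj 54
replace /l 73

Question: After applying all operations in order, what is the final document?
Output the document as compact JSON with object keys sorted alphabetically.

Answer: {"l":73,"ryj":54,"u":98}

Derivation:
After op 1 (replace /jfh 53): {"j":41,"jfh":53,"um":85}
After op 2 (remove /j): {"jfh":53,"um":85}
After op 3 (remove /jfh): {"um":85}
After op 4 (remove /um): {}
After op 5 (add /n 63): {"n":63}
After op 6 (add /pq 23): {"n":63,"pq":23}
After op 7 (replace /n 36): {"n":36,"pq":23}
After op 8 (remove /pq): {"n":36}
After op 9 (replace /n 36): {"n":36}
After op 10 (remove /n): {}
After op 11 (add /l 58): {"l":58}
After op 12 (add /u 98): {"l":58,"u":98}
After op 13 (add /ryj 54): {"l":58,"ryj":54,"u":98}
After op 14 (replace /l 73): {"l":73,"ryj":54,"u":98}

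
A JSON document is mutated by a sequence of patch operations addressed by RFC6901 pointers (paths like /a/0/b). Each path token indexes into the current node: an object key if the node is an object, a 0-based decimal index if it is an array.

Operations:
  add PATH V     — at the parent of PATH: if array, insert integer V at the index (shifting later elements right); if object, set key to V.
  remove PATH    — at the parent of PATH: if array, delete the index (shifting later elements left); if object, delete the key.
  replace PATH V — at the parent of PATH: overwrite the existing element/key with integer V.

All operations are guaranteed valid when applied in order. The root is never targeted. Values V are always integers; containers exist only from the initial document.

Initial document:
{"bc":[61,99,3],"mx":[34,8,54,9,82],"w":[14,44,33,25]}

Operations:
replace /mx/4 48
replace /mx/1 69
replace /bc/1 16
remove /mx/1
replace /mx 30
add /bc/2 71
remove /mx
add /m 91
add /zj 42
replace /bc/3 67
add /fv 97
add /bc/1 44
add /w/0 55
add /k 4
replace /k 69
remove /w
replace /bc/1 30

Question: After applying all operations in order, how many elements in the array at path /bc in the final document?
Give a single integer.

Answer: 5

Derivation:
After op 1 (replace /mx/4 48): {"bc":[61,99,3],"mx":[34,8,54,9,48],"w":[14,44,33,25]}
After op 2 (replace /mx/1 69): {"bc":[61,99,3],"mx":[34,69,54,9,48],"w":[14,44,33,25]}
After op 3 (replace /bc/1 16): {"bc":[61,16,3],"mx":[34,69,54,9,48],"w":[14,44,33,25]}
After op 4 (remove /mx/1): {"bc":[61,16,3],"mx":[34,54,9,48],"w":[14,44,33,25]}
After op 5 (replace /mx 30): {"bc":[61,16,3],"mx":30,"w":[14,44,33,25]}
After op 6 (add /bc/2 71): {"bc":[61,16,71,3],"mx":30,"w":[14,44,33,25]}
After op 7 (remove /mx): {"bc":[61,16,71,3],"w":[14,44,33,25]}
After op 8 (add /m 91): {"bc":[61,16,71,3],"m":91,"w":[14,44,33,25]}
After op 9 (add /zj 42): {"bc":[61,16,71,3],"m":91,"w":[14,44,33,25],"zj":42}
After op 10 (replace /bc/3 67): {"bc":[61,16,71,67],"m":91,"w":[14,44,33,25],"zj":42}
After op 11 (add /fv 97): {"bc":[61,16,71,67],"fv":97,"m":91,"w":[14,44,33,25],"zj":42}
After op 12 (add /bc/1 44): {"bc":[61,44,16,71,67],"fv":97,"m":91,"w":[14,44,33,25],"zj":42}
After op 13 (add /w/0 55): {"bc":[61,44,16,71,67],"fv":97,"m":91,"w":[55,14,44,33,25],"zj":42}
After op 14 (add /k 4): {"bc":[61,44,16,71,67],"fv":97,"k":4,"m":91,"w":[55,14,44,33,25],"zj":42}
After op 15 (replace /k 69): {"bc":[61,44,16,71,67],"fv":97,"k":69,"m":91,"w":[55,14,44,33,25],"zj":42}
After op 16 (remove /w): {"bc":[61,44,16,71,67],"fv":97,"k":69,"m":91,"zj":42}
After op 17 (replace /bc/1 30): {"bc":[61,30,16,71,67],"fv":97,"k":69,"m":91,"zj":42}
Size at path /bc: 5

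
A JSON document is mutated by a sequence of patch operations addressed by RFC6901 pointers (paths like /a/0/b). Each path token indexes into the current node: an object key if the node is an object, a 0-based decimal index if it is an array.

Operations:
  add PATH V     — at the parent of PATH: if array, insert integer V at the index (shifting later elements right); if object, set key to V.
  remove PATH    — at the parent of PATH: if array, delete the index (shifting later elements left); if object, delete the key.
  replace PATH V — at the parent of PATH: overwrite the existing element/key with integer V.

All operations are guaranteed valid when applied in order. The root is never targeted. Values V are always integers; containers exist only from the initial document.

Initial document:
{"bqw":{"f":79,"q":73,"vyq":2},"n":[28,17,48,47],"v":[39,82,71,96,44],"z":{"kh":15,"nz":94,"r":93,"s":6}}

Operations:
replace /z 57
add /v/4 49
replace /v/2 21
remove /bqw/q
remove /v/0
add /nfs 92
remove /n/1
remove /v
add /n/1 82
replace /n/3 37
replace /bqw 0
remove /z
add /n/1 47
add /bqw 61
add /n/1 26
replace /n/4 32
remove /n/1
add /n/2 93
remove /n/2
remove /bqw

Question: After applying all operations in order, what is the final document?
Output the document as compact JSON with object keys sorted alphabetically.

Answer: {"n":[28,47,82,32,37],"nfs":92}

Derivation:
After op 1 (replace /z 57): {"bqw":{"f":79,"q":73,"vyq":2},"n":[28,17,48,47],"v":[39,82,71,96,44],"z":57}
After op 2 (add /v/4 49): {"bqw":{"f":79,"q":73,"vyq":2},"n":[28,17,48,47],"v":[39,82,71,96,49,44],"z":57}
After op 3 (replace /v/2 21): {"bqw":{"f":79,"q":73,"vyq":2},"n":[28,17,48,47],"v":[39,82,21,96,49,44],"z":57}
After op 4 (remove /bqw/q): {"bqw":{"f":79,"vyq":2},"n":[28,17,48,47],"v":[39,82,21,96,49,44],"z":57}
After op 5 (remove /v/0): {"bqw":{"f":79,"vyq":2},"n":[28,17,48,47],"v":[82,21,96,49,44],"z":57}
After op 6 (add /nfs 92): {"bqw":{"f":79,"vyq":2},"n":[28,17,48,47],"nfs":92,"v":[82,21,96,49,44],"z":57}
After op 7 (remove /n/1): {"bqw":{"f":79,"vyq":2},"n":[28,48,47],"nfs":92,"v":[82,21,96,49,44],"z":57}
After op 8 (remove /v): {"bqw":{"f":79,"vyq":2},"n":[28,48,47],"nfs":92,"z":57}
After op 9 (add /n/1 82): {"bqw":{"f":79,"vyq":2},"n":[28,82,48,47],"nfs":92,"z":57}
After op 10 (replace /n/3 37): {"bqw":{"f":79,"vyq":2},"n":[28,82,48,37],"nfs":92,"z":57}
After op 11 (replace /bqw 0): {"bqw":0,"n":[28,82,48,37],"nfs":92,"z":57}
After op 12 (remove /z): {"bqw":0,"n":[28,82,48,37],"nfs":92}
After op 13 (add /n/1 47): {"bqw":0,"n":[28,47,82,48,37],"nfs":92}
After op 14 (add /bqw 61): {"bqw":61,"n":[28,47,82,48,37],"nfs":92}
After op 15 (add /n/1 26): {"bqw":61,"n":[28,26,47,82,48,37],"nfs":92}
After op 16 (replace /n/4 32): {"bqw":61,"n":[28,26,47,82,32,37],"nfs":92}
After op 17 (remove /n/1): {"bqw":61,"n":[28,47,82,32,37],"nfs":92}
After op 18 (add /n/2 93): {"bqw":61,"n":[28,47,93,82,32,37],"nfs":92}
After op 19 (remove /n/2): {"bqw":61,"n":[28,47,82,32,37],"nfs":92}
After op 20 (remove /bqw): {"n":[28,47,82,32,37],"nfs":92}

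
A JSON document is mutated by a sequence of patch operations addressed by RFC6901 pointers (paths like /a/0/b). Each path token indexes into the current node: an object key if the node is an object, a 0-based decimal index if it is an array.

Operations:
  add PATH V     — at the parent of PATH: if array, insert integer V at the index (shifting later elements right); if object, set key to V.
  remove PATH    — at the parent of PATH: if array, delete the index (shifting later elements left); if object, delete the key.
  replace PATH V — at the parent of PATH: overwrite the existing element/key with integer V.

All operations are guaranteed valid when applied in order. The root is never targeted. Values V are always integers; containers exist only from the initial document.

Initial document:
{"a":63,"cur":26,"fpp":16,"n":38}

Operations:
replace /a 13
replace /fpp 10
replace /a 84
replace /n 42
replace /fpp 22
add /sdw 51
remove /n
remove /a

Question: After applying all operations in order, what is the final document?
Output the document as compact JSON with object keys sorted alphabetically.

After op 1 (replace /a 13): {"a":13,"cur":26,"fpp":16,"n":38}
After op 2 (replace /fpp 10): {"a":13,"cur":26,"fpp":10,"n":38}
After op 3 (replace /a 84): {"a":84,"cur":26,"fpp":10,"n":38}
After op 4 (replace /n 42): {"a":84,"cur":26,"fpp":10,"n":42}
After op 5 (replace /fpp 22): {"a":84,"cur":26,"fpp":22,"n":42}
After op 6 (add /sdw 51): {"a":84,"cur":26,"fpp":22,"n":42,"sdw":51}
After op 7 (remove /n): {"a":84,"cur":26,"fpp":22,"sdw":51}
After op 8 (remove /a): {"cur":26,"fpp":22,"sdw":51}

Answer: {"cur":26,"fpp":22,"sdw":51}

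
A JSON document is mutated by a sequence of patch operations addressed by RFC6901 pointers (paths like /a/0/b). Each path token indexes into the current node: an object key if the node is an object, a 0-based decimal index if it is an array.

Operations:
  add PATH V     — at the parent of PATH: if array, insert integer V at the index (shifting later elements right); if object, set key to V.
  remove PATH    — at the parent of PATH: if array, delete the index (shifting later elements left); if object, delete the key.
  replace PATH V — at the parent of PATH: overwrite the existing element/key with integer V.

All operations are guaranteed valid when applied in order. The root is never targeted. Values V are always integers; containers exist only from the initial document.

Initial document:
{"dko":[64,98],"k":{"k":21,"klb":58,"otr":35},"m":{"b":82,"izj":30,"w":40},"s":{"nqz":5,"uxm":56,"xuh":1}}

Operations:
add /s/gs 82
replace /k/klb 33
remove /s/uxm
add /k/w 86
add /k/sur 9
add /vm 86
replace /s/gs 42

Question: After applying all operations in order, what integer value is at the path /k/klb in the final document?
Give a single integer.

Answer: 33

Derivation:
After op 1 (add /s/gs 82): {"dko":[64,98],"k":{"k":21,"klb":58,"otr":35},"m":{"b":82,"izj":30,"w":40},"s":{"gs":82,"nqz":5,"uxm":56,"xuh":1}}
After op 2 (replace /k/klb 33): {"dko":[64,98],"k":{"k":21,"klb":33,"otr":35},"m":{"b":82,"izj":30,"w":40},"s":{"gs":82,"nqz":5,"uxm":56,"xuh":1}}
After op 3 (remove /s/uxm): {"dko":[64,98],"k":{"k":21,"klb":33,"otr":35},"m":{"b":82,"izj":30,"w":40},"s":{"gs":82,"nqz":5,"xuh":1}}
After op 4 (add /k/w 86): {"dko":[64,98],"k":{"k":21,"klb":33,"otr":35,"w":86},"m":{"b":82,"izj":30,"w":40},"s":{"gs":82,"nqz":5,"xuh":1}}
After op 5 (add /k/sur 9): {"dko":[64,98],"k":{"k":21,"klb":33,"otr":35,"sur":9,"w":86},"m":{"b":82,"izj":30,"w":40},"s":{"gs":82,"nqz":5,"xuh":1}}
After op 6 (add /vm 86): {"dko":[64,98],"k":{"k":21,"klb":33,"otr":35,"sur":9,"w":86},"m":{"b":82,"izj":30,"w":40},"s":{"gs":82,"nqz":5,"xuh":1},"vm":86}
After op 7 (replace /s/gs 42): {"dko":[64,98],"k":{"k":21,"klb":33,"otr":35,"sur":9,"w":86},"m":{"b":82,"izj":30,"w":40},"s":{"gs":42,"nqz":5,"xuh":1},"vm":86}
Value at /k/klb: 33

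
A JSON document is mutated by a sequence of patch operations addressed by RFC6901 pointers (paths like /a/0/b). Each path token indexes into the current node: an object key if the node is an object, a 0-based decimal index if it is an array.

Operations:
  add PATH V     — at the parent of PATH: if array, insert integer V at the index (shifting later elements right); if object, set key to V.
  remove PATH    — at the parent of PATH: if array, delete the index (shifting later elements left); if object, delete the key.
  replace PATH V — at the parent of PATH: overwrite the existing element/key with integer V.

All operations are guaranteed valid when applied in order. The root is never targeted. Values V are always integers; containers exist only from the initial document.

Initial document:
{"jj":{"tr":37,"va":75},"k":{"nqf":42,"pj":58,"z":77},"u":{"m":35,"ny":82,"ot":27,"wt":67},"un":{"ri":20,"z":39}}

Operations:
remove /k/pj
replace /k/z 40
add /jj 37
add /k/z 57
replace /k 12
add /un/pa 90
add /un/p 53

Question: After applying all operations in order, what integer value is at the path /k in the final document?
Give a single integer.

After op 1 (remove /k/pj): {"jj":{"tr":37,"va":75},"k":{"nqf":42,"z":77},"u":{"m":35,"ny":82,"ot":27,"wt":67},"un":{"ri":20,"z":39}}
After op 2 (replace /k/z 40): {"jj":{"tr":37,"va":75},"k":{"nqf":42,"z":40},"u":{"m":35,"ny":82,"ot":27,"wt":67},"un":{"ri":20,"z":39}}
After op 3 (add /jj 37): {"jj":37,"k":{"nqf":42,"z":40},"u":{"m":35,"ny":82,"ot":27,"wt":67},"un":{"ri":20,"z":39}}
After op 4 (add /k/z 57): {"jj":37,"k":{"nqf":42,"z":57},"u":{"m":35,"ny":82,"ot":27,"wt":67},"un":{"ri":20,"z":39}}
After op 5 (replace /k 12): {"jj":37,"k":12,"u":{"m":35,"ny":82,"ot":27,"wt":67},"un":{"ri":20,"z":39}}
After op 6 (add /un/pa 90): {"jj":37,"k":12,"u":{"m":35,"ny":82,"ot":27,"wt":67},"un":{"pa":90,"ri":20,"z":39}}
After op 7 (add /un/p 53): {"jj":37,"k":12,"u":{"m":35,"ny":82,"ot":27,"wt":67},"un":{"p":53,"pa":90,"ri":20,"z":39}}
Value at /k: 12

Answer: 12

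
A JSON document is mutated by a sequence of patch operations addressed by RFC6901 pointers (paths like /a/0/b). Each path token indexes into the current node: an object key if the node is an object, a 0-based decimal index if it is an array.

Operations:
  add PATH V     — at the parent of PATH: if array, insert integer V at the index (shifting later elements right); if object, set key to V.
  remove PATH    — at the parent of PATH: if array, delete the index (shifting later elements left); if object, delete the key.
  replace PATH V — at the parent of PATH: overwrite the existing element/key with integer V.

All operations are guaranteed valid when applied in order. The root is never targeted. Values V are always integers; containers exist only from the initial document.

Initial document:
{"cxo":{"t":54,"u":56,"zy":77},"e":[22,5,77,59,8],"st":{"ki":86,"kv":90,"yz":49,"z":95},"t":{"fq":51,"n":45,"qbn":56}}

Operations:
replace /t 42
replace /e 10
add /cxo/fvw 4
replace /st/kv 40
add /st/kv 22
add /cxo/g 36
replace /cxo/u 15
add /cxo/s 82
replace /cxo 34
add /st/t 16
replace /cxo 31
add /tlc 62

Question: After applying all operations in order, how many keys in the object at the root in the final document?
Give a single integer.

After op 1 (replace /t 42): {"cxo":{"t":54,"u":56,"zy":77},"e":[22,5,77,59,8],"st":{"ki":86,"kv":90,"yz":49,"z":95},"t":42}
After op 2 (replace /e 10): {"cxo":{"t":54,"u":56,"zy":77},"e":10,"st":{"ki":86,"kv":90,"yz":49,"z":95},"t":42}
After op 3 (add /cxo/fvw 4): {"cxo":{"fvw":4,"t":54,"u":56,"zy":77},"e":10,"st":{"ki":86,"kv":90,"yz":49,"z":95},"t":42}
After op 4 (replace /st/kv 40): {"cxo":{"fvw":4,"t":54,"u":56,"zy":77},"e":10,"st":{"ki":86,"kv":40,"yz":49,"z":95},"t":42}
After op 5 (add /st/kv 22): {"cxo":{"fvw":4,"t":54,"u":56,"zy":77},"e":10,"st":{"ki":86,"kv":22,"yz":49,"z":95},"t":42}
After op 6 (add /cxo/g 36): {"cxo":{"fvw":4,"g":36,"t":54,"u":56,"zy":77},"e":10,"st":{"ki":86,"kv":22,"yz":49,"z":95},"t":42}
After op 7 (replace /cxo/u 15): {"cxo":{"fvw":4,"g":36,"t":54,"u":15,"zy":77},"e":10,"st":{"ki":86,"kv":22,"yz":49,"z":95},"t":42}
After op 8 (add /cxo/s 82): {"cxo":{"fvw":4,"g":36,"s":82,"t":54,"u":15,"zy":77},"e":10,"st":{"ki":86,"kv":22,"yz":49,"z":95},"t":42}
After op 9 (replace /cxo 34): {"cxo":34,"e":10,"st":{"ki":86,"kv":22,"yz":49,"z":95},"t":42}
After op 10 (add /st/t 16): {"cxo":34,"e":10,"st":{"ki":86,"kv":22,"t":16,"yz":49,"z":95},"t":42}
After op 11 (replace /cxo 31): {"cxo":31,"e":10,"st":{"ki":86,"kv":22,"t":16,"yz":49,"z":95},"t":42}
After op 12 (add /tlc 62): {"cxo":31,"e":10,"st":{"ki":86,"kv":22,"t":16,"yz":49,"z":95},"t":42,"tlc":62}
Size at the root: 5

Answer: 5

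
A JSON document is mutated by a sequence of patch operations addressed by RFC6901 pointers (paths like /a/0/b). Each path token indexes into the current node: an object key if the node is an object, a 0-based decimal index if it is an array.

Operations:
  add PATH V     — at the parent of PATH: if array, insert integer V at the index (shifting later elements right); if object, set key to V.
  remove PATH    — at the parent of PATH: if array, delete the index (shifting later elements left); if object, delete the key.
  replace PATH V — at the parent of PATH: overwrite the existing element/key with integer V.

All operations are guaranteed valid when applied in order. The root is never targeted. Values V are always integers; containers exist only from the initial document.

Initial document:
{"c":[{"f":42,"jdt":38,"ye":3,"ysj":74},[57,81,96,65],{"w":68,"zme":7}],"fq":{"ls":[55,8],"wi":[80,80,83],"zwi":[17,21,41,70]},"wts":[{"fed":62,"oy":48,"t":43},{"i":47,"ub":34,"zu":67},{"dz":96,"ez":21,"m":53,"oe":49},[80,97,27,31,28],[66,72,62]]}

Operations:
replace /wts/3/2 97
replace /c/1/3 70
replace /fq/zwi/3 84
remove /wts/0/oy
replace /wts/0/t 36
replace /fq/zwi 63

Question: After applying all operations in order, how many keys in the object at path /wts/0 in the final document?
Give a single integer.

Answer: 2

Derivation:
After op 1 (replace /wts/3/2 97): {"c":[{"f":42,"jdt":38,"ye":3,"ysj":74},[57,81,96,65],{"w":68,"zme":7}],"fq":{"ls":[55,8],"wi":[80,80,83],"zwi":[17,21,41,70]},"wts":[{"fed":62,"oy":48,"t":43},{"i":47,"ub":34,"zu":67},{"dz":96,"ez":21,"m":53,"oe":49},[80,97,97,31,28],[66,72,62]]}
After op 2 (replace /c/1/3 70): {"c":[{"f":42,"jdt":38,"ye":3,"ysj":74},[57,81,96,70],{"w":68,"zme":7}],"fq":{"ls":[55,8],"wi":[80,80,83],"zwi":[17,21,41,70]},"wts":[{"fed":62,"oy":48,"t":43},{"i":47,"ub":34,"zu":67},{"dz":96,"ez":21,"m":53,"oe":49},[80,97,97,31,28],[66,72,62]]}
After op 3 (replace /fq/zwi/3 84): {"c":[{"f":42,"jdt":38,"ye":3,"ysj":74},[57,81,96,70],{"w":68,"zme":7}],"fq":{"ls":[55,8],"wi":[80,80,83],"zwi":[17,21,41,84]},"wts":[{"fed":62,"oy":48,"t":43},{"i":47,"ub":34,"zu":67},{"dz":96,"ez":21,"m":53,"oe":49},[80,97,97,31,28],[66,72,62]]}
After op 4 (remove /wts/0/oy): {"c":[{"f":42,"jdt":38,"ye":3,"ysj":74},[57,81,96,70],{"w":68,"zme":7}],"fq":{"ls":[55,8],"wi":[80,80,83],"zwi":[17,21,41,84]},"wts":[{"fed":62,"t":43},{"i":47,"ub":34,"zu":67},{"dz":96,"ez":21,"m":53,"oe":49},[80,97,97,31,28],[66,72,62]]}
After op 5 (replace /wts/0/t 36): {"c":[{"f":42,"jdt":38,"ye":3,"ysj":74},[57,81,96,70],{"w":68,"zme":7}],"fq":{"ls":[55,8],"wi":[80,80,83],"zwi":[17,21,41,84]},"wts":[{"fed":62,"t":36},{"i":47,"ub":34,"zu":67},{"dz":96,"ez":21,"m":53,"oe":49},[80,97,97,31,28],[66,72,62]]}
After op 6 (replace /fq/zwi 63): {"c":[{"f":42,"jdt":38,"ye":3,"ysj":74},[57,81,96,70],{"w":68,"zme":7}],"fq":{"ls":[55,8],"wi":[80,80,83],"zwi":63},"wts":[{"fed":62,"t":36},{"i":47,"ub":34,"zu":67},{"dz":96,"ez":21,"m":53,"oe":49},[80,97,97,31,28],[66,72,62]]}
Size at path /wts/0: 2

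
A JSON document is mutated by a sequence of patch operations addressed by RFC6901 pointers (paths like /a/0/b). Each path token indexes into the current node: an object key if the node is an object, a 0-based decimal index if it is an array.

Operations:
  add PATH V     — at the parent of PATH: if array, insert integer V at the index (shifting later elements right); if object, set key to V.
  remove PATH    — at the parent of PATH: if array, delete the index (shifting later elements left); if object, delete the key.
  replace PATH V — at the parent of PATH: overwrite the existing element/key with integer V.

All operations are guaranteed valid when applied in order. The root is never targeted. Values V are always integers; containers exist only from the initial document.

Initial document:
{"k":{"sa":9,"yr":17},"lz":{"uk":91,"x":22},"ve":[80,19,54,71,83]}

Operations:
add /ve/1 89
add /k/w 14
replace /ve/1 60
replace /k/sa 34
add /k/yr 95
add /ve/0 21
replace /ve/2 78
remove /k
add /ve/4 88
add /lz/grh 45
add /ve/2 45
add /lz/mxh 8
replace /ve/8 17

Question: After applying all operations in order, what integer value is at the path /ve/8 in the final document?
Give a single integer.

After op 1 (add /ve/1 89): {"k":{"sa":9,"yr":17},"lz":{"uk":91,"x":22},"ve":[80,89,19,54,71,83]}
After op 2 (add /k/w 14): {"k":{"sa":9,"w":14,"yr":17},"lz":{"uk":91,"x":22},"ve":[80,89,19,54,71,83]}
After op 3 (replace /ve/1 60): {"k":{"sa":9,"w":14,"yr":17},"lz":{"uk":91,"x":22},"ve":[80,60,19,54,71,83]}
After op 4 (replace /k/sa 34): {"k":{"sa":34,"w":14,"yr":17},"lz":{"uk":91,"x":22},"ve":[80,60,19,54,71,83]}
After op 5 (add /k/yr 95): {"k":{"sa":34,"w":14,"yr":95},"lz":{"uk":91,"x":22},"ve":[80,60,19,54,71,83]}
After op 6 (add /ve/0 21): {"k":{"sa":34,"w":14,"yr":95},"lz":{"uk":91,"x":22},"ve":[21,80,60,19,54,71,83]}
After op 7 (replace /ve/2 78): {"k":{"sa":34,"w":14,"yr":95},"lz":{"uk":91,"x":22},"ve":[21,80,78,19,54,71,83]}
After op 8 (remove /k): {"lz":{"uk":91,"x":22},"ve":[21,80,78,19,54,71,83]}
After op 9 (add /ve/4 88): {"lz":{"uk":91,"x":22},"ve":[21,80,78,19,88,54,71,83]}
After op 10 (add /lz/grh 45): {"lz":{"grh":45,"uk":91,"x":22},"ve":[21,80,78,19,88,54,71,83]}
After op 11 (add /ve/2 45): {"lz":{"grh":45,"uk":91,"x":22},"ve":[21,80,45,78,19,88,54,71,83]}
After op 12 (add /lz/mxh 8): {"lz":{"grh":45,"mxh":8,"uk":91,"x":22},"ve":[21,80,45,78,19,88,54,71,83]}
After op 13 (replace /ve/8 17): {"lz":{"grh":45,"mxh":8,"uk":91,"x":22},"ve":[21,80,45,78,19,88,54,71,17]}
Value at /ve/8: 17

Answer: 17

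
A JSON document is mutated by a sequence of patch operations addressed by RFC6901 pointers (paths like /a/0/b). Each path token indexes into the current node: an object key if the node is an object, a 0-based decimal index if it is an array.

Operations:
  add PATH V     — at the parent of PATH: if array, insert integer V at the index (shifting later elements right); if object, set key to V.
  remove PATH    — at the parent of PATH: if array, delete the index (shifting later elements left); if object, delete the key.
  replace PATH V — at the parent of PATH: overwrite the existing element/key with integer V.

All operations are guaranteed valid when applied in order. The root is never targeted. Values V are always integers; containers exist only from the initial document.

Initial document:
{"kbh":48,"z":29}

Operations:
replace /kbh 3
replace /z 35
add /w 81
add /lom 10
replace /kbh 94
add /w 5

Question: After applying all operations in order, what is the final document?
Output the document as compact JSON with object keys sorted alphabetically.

After op 1 (replace /kbh 3): {"kbh":3,"z":29}
After op 2 (replace /z 35): {"kbh":3,"z":35}
After op 3 (add /w 81): {"kbh":3,"w":81,"z":35}
After op 4 (add /lom 10): {"kbh":3,"lom":10,"w":81,"z":35}
After op 5 (replace /kbh 94): {"kbh":94,"lom":10,"w":81,"z":35}
After op 6 (add /w 5): {"kbh":94,"lom":10,"w":5,"z":35}

Answer: {"kbh":94,"lom":10,"w":5,"z":35}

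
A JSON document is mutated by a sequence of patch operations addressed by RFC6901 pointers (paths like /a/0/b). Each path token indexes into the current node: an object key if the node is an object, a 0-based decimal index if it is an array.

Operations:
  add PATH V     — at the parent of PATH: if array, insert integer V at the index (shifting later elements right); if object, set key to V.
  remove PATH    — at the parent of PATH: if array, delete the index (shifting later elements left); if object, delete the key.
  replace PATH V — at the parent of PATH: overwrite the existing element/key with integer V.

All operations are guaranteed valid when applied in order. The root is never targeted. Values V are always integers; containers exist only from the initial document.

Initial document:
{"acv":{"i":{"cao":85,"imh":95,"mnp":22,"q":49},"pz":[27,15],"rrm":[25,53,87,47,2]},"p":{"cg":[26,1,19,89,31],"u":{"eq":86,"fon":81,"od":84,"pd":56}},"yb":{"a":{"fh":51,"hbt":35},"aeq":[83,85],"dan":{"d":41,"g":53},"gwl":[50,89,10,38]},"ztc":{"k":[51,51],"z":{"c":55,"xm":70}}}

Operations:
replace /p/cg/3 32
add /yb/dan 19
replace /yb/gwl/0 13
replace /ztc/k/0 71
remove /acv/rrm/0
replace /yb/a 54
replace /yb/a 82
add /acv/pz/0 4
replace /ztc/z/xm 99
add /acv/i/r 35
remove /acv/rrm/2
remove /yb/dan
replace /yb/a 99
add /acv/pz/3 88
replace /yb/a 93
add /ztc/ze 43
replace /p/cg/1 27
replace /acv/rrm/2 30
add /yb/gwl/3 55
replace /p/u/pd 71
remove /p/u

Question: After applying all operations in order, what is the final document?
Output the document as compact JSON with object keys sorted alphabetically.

After op 1 (replace /p/cg/3 32): {"acv":{"i":{"cao":85,"imh":95,"mnp":22,"q":49},"pz":[27,15],"rrm":[25,53,87,47,2]},"p":{"cg":[26,1,19,32,31],"u":{"eq":86,"fon":81,"od":84,"pd":56}},"yb":{"a":{"fh":51,"hbt":35},"aeq":[83,85],"dan":{"d":41,"g":53},"gwl":[50,89,10,38]},"ztc":{"k":[51,51],"z":{"c":55,"xm":70}}}
After op 2 (add /yb/dan 19): {"acv":{"i":{"cao":85,"imh":95,"mnp":22,"q":49},"pz":[27,15],"rrm":[25,53,87,47,2]},"p":{"cg":[26,1,19,32,31],"u":{"eq":86,"fon":81,"od":84,"pd":56}},"yb":{"a":{"fh":51,"hbt":35},"aeq":[83,85],"dan":19,"gwl":[50,89,10,38]},"ztc":{"k":[51,51],"z":{"c":55,"xm":70}}}
After op 3 (replace /yb/gwl/0 13): {"acv":{"i":{"cao":85,"imh":95,"mnp":22,"q":49},"pz":[27,15],"rrm":[25,53,87,47,2]},"p":{"cg":[26,1,19,32,31],"u":{"eq":86,"fon":81,"od":84,"pd":56}},"yb":{"a":{"fh":51,"hbt":35},"aeq":[83,85],"dan":19,"gwl":[13,89,10,38]},"ztc":{"k":[51,51],"z":{"c":55,"xm":70}}}
After op 4 (replace /ztc/k/0 71): {"acv":{"i":{"cao":85,"imh":95,"mnp":22,"q":49},"pz":[27,15],"rrm":[25,53,87,47,2]},"p":{"cg":[26,1,19,32,31],"u":{"eq":86,"fon":81,"od":84,"pd":56}},"yb":{"a":{"fh":51,"hbt":35},"aeq":[83,85],"dan":19,"gwl":[13,89,10,38]},"ztc":{"k":[71,51],"z":{"c":55,"xm":70}}}
After op 5 (remove /acv/rrm/0): {"acv":{"i":{"cao":85,"imh":95,"mnp":22,"q":49},"pz":[27,15],"rrm":[53,87,47,2]},"p":{"cg":[26,1,19,32,31],"u":{"eq":86,"fon":81,"od":84,"pd":56}},"yb":{"a":{"fh":51,"hbt":35},"aeq":[83,85],"dan":19,"gwl":[13,89,10,38]},"ztc":{"k":[71,51],"z":{"c":55,"xm":70}}}
After op 6 (replace /yb/a 54): {"acv":{"i":{"cao":85,"imh":95,"mnp":22,"q":49},"pz":[27,15],"rrm":[53,87,47,2]},"p":{"cg":[26,1,19,32,31],"u":{"eq":86,"fon":81,"od":84,"pd":56}},"yb":{"a":54,"aeq":[83,85],"dan":19,"gwl":[13,89,10,38]},"ztc":{"k":[71,51],"z":{"c":55,"xm":70}}}
After op 7 (replace /yb/a 82): {"acv":{"i":{"cao":85,"imh":95,"mnp":22,"q":49},"pz":[27,15],"rrm":[53,87,47,2]},"p":{"cg":[26,1,19,32,31],"u":{"eq":86,"fon":81,"od":84,"pd":56}},"yb":{"a":82,"aeq":[83,85],"dan":19,"gwl":[13,89,10,38]},"ztc":{"k":[71,51],"z":{"c":55,"xm":70}}}
After op 8 (add /acv/pz/0 4): {"acv":{"i":{"cao":85,"imh":95,"mnp":22,"q":49},"pz":[4,27,15],"rrm":[53,87,47,2]},"p":{"cg":[26,1,19,32,31],"u":{"eq":86,"fon":81,"od":84,"pd":56}},"yb":{"a":82,"aeq":[83,85],"dan":19,"gwl":[13,89,10,38]},"ztc":{"k":[71,51],"z":{"c":55,"xm":70}}}
After op 9 (replace /ztc/z/xm 99): {"acv":{"i":{"cao":85,"imh":95,"mnp":22,"q":49},"pz":[4,27,15],"rrm":[53,87,47,2]},"p":{"cg":[26,1,19,32,31],"u":{"eq":86,"fon":81,"od":84,"pd":56}},"yb":{"a":82,"aeq":[83,85],"dan":19,"gwl":[13,89,10,38]},"ztc":{"k":[71,51],"z":{"c":55,"xm":99}}}
After op 10 (add /acv/i/r 35): {"acv":{"i":{"cao":85,"imh":95,"mnp":22,"q":49,"r":35},"pz":[4,27,15],"rrm":[53,87,47,2]},"p":{"cg":[26,1,19,32,31],"u":{"eq":86,"fon":81,"od":84,"pd":56}},"yb":{"a":82,"aeq":[83,85],"dan":19,"gwl":[13,89,10,38]},"ztc":{"k":[71,51],"z":{"c":55,"xm":99}}}
After op 11 (remove /acv/rrm/2): {"acv":{"i":{"cao":85,"imh":95,"mnp":22,"q":49,"r":35},"pz":[4,27,15],"rrm":[53,87,2]},"p":{"cg":[26,1,19,32,31],"u":{"eq":86,"fon":81,"od":84,"pd":56}},"yb":{"a":82,"aeq":[83,85],"dan":19,"gwl":[13,89,10,38]},"ztc":{"k":[71,51],"z":{"c":55,"xm":99}}}
After op 12 (remove /yb/dan): {"acv":{"i":{"cao":85,"imh":95,"mnp":22,"q":49,"r":35},"pz":[4,27,15],"rrm":[53,87,2]},"p":{"cg":[26,1,19,32,31],"u":{"eq":86,"fon":81,"od":84,"pd":56}},"yb":{"a":82,"aeq":[83,85],"gwl":[13,89,10,38]},"ztc":{"k":[71,51],"z":{"c":55,"xm":99}}}
After op 13 (replace /yb/a 99): {"acv":{"i":{"cao":85,"imh":95,"mnp":22,"q":49,"r":35},"pz":[4,27,15],"rrm":[53,87,2]},"p":{"cg":[26,1,19,32,31],"u":{"eq":86,"fon":81,"od":84,"pd":56}},"yb":{"a":99,"aeq":[83,85],"gwl":[13,89,10,38]},"ztc":{"k":[71,51],"z":{"c":55,"xm":99}}}
After op 14 (add /acv/pz/3 88): {"acv":{"i":{"cao":85,"imh":95,"mnp":22,"q":49,"r":35},"pz":[4,27,15,88],"rrm":[53,87,2]},"p":{"cg":[26,1,19,32,31],"u":{"eq":86,"fon":81,"od":84,"pd":56}},"yb":{"a":99,"aeq":[83,85],"gwl":[13,89,10,38]},"ztc":{"k":[71,51],"z":{"c":55,"xm":99}}}
After op 15 (replace /yb/a 93): {"acv":{"i":{"cao":85,"imh":95,"mnp":22,"q":49,"r":35},"pz":[4,27,15,88],"rrm":[53,87,2]},"p":{"cg":[26,1,19,32,31],"u":{"eq":86,"fon":81,"od":84,"pd":56}},"yb":{"a":93,"aeq":[83,85],"gwl":[13,89,10,38]},"ztc":{"k":[71,51],"z":{"c":55,"xm":99}}}
After op 16 (add /ztc/ze 43): {"acv":{"i":{"cao":85,"imh":95,"mnp":22,"q":49,"r":35},"pz":[4,27,15,88],"rrm":[53,87,2]},"p":{"cg":[26,1,19,32,31],"u":{"eq":86,"fon":81,"od":84,"pd":56}},"yb":{"a":93,"aeq":[83,85],"gwl":[13,89,10,38]},"ztc":{"k":[71,51],"z":{"c":55,"xm":99},"ze":43}}
After op 17 (replace /p/cg/1 27): {"acv":{"i":{"cao":85,"imh":95,"mnp":22,"q":49,"r":35},"pz":[4,27,15,88],"rrm":[53,87,2]},"p":{"cg":[26,27,19,32,31],"u":{"eq":86,"fon":81,"od":84,"pd":56}},"yb":{"a":93,"aeq":[83,85],"gwl":[13,89,10,38]},"ztc":{"k":[71,51],"z":{"c":55,"xm":99},"ze":43}}
After op 18 (replace /acv/rrm/2 30): {"acv":{"i":{"cao":85,"imh":95,"mnp":22,"q":49,"r":35},"pz":[4,27,15,88],"rrm":[53,87,30]},"p":{"cg":[26,27,19,32,31],"u":{"eq":86,"fon":81,"od":84,"pd":56}},"yb":{"a":93,"aeq":[83,85],"gwl":[13,89,10,38]},"ztc":{"k":[71,51],"z":{"c":55,"xm":99},"ze":43}}
After op 19 (add /yb/gwl/3 55): {"acv":{"i":{"cao":85,"imh":95,"mnp":22,"q":49,"r":35},"pz":[4,27,15,88],"rrm":[53,87,30]},"p":{"cg":[26,27,19,32,31],"u":{"eq":86,"fon":81,"od":84,"pd":56}},"yb":{"a":93,"aeq":[83,85],"gwl":[13,89,10,55,38]},"ztc":{"k":[71,51],"z":{"c":55,"xm":99},"ze":43}}
After op 20 (replace /p/u/pd 71): {"acv":{"i":{"cao":85,"imh":95,"mnp":22,"q":49,"r":35},"pz":[4,27,15,88],"rrm":[53,87,30]},"p":{"cg":[26,27,19,32,31],"u":{"eq":86,"fon":81,"od":84,"pd":71}},"yb":{"a":93,"aeq":[83,85],"gwl":[13,89,10,55,38]},"ztc":{"k":[71,51],"z":{"c":55,"xm":99},"ze":43}}
After op 21 (remove /p/u): {"acv":{"i":{"cao":85,"imh":95,"mnp":22,"q":49,"r":35},"pz":[4,27,15,88],"rrm":[53,87,30]},"p":{"cg":[26,27,19,32,31]},"yb":{"a":93,"aeq":[83,85],"gwl":[13,89,10,55,38]},"ztc":{"k":[71,51],"z":{"c":55,"xm":99},"ze":43}}

Answer: {"acv":{"i":{"cao":85,"imh":95,"mnp":22,"q":49,"r":35},"pz":[4,27,15,88],"rrm":[53,87,30]},"p":{"cg":[26,27,19,32,31]},"yb":{"a":93,"aeq":[83,85],"gwl":[13,89,10,55,38]},"ztc":{"k":[71,51],"z":{"c":55,"xm":99},"ze":43}}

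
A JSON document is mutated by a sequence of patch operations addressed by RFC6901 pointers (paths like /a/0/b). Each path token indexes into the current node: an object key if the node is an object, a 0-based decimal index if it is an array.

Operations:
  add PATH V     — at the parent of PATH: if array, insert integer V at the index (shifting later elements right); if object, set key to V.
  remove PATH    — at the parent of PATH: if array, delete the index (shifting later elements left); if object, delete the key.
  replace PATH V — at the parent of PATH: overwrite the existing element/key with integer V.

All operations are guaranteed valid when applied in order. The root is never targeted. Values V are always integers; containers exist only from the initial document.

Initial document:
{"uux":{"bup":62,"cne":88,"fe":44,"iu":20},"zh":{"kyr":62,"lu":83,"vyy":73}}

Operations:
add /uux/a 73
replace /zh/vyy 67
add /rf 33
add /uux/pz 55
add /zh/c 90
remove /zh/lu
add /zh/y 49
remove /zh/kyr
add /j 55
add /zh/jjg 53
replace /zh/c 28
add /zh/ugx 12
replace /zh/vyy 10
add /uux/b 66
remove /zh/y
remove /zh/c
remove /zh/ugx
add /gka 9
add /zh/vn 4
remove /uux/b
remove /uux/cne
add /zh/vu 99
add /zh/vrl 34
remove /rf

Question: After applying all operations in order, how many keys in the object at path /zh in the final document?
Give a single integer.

After op 1 (add /uux/a 73): {"uux":{"a":73,"bup":62,"cne":88,"fe":44,"iu":20},"zh":{"kyr":62,"lu":83,"vyy":73}}
After op 2 (replace /zh/vyy 67): {"uux":{"a":73,"bup":62,"cne":88,"fe":44,"iu":20},"zh":{"kyr":62,"lu":83,"vyy":67}}
After op 3 (add /rf 33): {"rf":33,"uux":{"a":73,"bup":62,"cne":88,"fe":44,"iu":20},"zh":{"kyr":62,"lu":83,"vyy":67}}
After op 4 (add /uux/pz 55): {"rf":33,"uux":{"a":73,"bup":62,"cne":88,"fe":44,"iu":20,"pz":55},"zh":{"kyr":62,"lu":83,"vyy":67}}
After op 5 (add /zh/c 90): {"rf":33,"uux":{"a":73,"bup":62,"cne":88,"fe":44,"iu":20,"pz":55},"zh":{"c":90,"kyr":62,"lu":83,"vyy":67}}
After op 6 (remove /zh/lu): {"rf":33,"uux":{"a":73,"bup":62,"cne":88,"fe":44,"iu":20,"pz":55},"zh":{"c":90,"kyr":62,"vyy":67}}
After op 7 (add /zh/y 49): {"rf":33,"uux":{"a":73,"bup":62,"cne":88,"fe":44,"iu":20,"pz":55},"zh":{"c":90,"kyr":62,"vyy":67,"y":49}}
After op 8 (remove /zh/kyr): {"rf":33,"uux":{"a":73,"bup":62,"cne":88,"fe":44,"iu":20,"pz":55},"zh":{"c":90,"vyy":67,"y":49}}
After op 9 (add /j 55): {"j":55,"rf":33,"uux":{"a":73,"bup":62,"cne":88,"fe":44,"iu":20,"pz":55},"zh":{"c":90,"vyy":67,"y":49}}
After op 10 (add /zh/jjg 53): {"j":55,"rf":33,"uux":{"a":73,"bup":62,"cne":88,"fe":44,"iu":20,"pz":55},"zh":{"c":90,"jjg":53,"vyy":67,"y":49}}
After op 11 (replace /zh/c 28): {"j":55,"rf":33,"uux":{"a":73,"bup":62,"cne":88,"fe":44,"iu":20,"pz":55},"zh":{"c":28,"jjg":53,"vyy":67,"y":49}}
After op 12 (add /zh/ugx 12): {"j":55,"rf":33,"uux":{"a":73,"bup":62,"cne":88,"fe":44,"iu":20,"pz":55},"zh":{"c":28,"jjg":53,"ugx":12,"vyy":67,"y":49}}
After op 13 (replace /zh/vyy 10): {"j":55,"rf":33,"uux":{"a":73,"bup":62,"cne":88,"fe":44,"iu":20,"pz":55},"zh":{"c":28,"jjg":53,"ugx":12,"vyy":10,"y":49}}
After op 14 (add /uux/b 66): {"j":55,"rf":33,"uux":{"a":73,"b":66,"bup":62,"cne":88,"fe":44,"iu":20,"pz":55},"zh":{"c":28,"jjg":53,"ugx":12,"vyy":10,"y":49}}
After op 15 (remove /zh/y): {"j":55,"rf":33,"uux":{"a":73,"b":66,"bup":62,"cne":88,"fe":44,"iu":20,"pz":55},"zh":{"c":28,"jjg":53,"ugx":12,"vyy":10}}
After op 16 (remove /zh/c): {"j":55,"rf":33,"uux":{"a":73,"b":66,"bup":62,"cne":88,"fe":44,"iu":20,"pz":55},"zh":{"jjg":53,"ugx":12,"vyy":10}}
After op 17 (remove /zh/ugx): {"j":55,"rf":33,"uux":{"a":73,"b":66,"bup":62,"cne":88,"fe":44,"iu":20,"pz":55},"zh":{"jjg":53,"vyy":10}}
After op 18 (add /gka 9): {"gka":9,"j":55,"rf":33,"uux":{"a":73,"b":66,"bup":62,"cne":88,"fe":44,"iu":20,"pz":55},"zh":{"jjg":53,"vyy":10}}
After op 19 (add /zh/vn 4): {"gka":9,"j":55,"rf":33,"uux":{"a":73,"b":66,"bup":62,"cne":88,"fe":44,"iu":20,"pz":55},"zh":{"jjg":53,"vn":4,"vyy":10}}
After op 20 (remove /uux/b): {"gka":9,"j":55,"rf":33,"uux":{"a":73,"bup":62,"cne":88,"fe":44,"iu":20,"pz":55},"zh":{"jjg":53,"vn":4,"vyy":10}}
After op 21 (remove /uux/cne): {"gka":9,"j":55,"rf":33,"uux":{"a":73,"bup":62,"fe":44,"iu":20,"pz":55},"zh":{"jjg":53,"vn":4,"vyy":10}}
After op 22 (add /zh/vu 99): {"gka":9,"j":55,"rf":33,"uux":{"a":73,"bup":62,"fe":44,"iu":20,"pz":55},"zh":{"jjg":53,"vn":4,"vu":99,"vyy":10}}
After op 23 (add /zh/vrl 34): {"gka":9,"j":55,"rf":33,"uux":{"a":73,"bup":62,"fe":44,"iu":20,"pz":55},"zh":{"jjg":53,"vn":4,"vrl":34,"vu":99,"vyy":10}}
After op 24 (remove /rf): {"gka":9,"j":55,"uux":{"a":73,"bup":62,"fe":44,"iu":20,"pz":55},"zh":{"jjg":53,"vn":4,"vrl":34,"vu":99,"vyy":10}}
Size at path /zh: 5

Answer: 5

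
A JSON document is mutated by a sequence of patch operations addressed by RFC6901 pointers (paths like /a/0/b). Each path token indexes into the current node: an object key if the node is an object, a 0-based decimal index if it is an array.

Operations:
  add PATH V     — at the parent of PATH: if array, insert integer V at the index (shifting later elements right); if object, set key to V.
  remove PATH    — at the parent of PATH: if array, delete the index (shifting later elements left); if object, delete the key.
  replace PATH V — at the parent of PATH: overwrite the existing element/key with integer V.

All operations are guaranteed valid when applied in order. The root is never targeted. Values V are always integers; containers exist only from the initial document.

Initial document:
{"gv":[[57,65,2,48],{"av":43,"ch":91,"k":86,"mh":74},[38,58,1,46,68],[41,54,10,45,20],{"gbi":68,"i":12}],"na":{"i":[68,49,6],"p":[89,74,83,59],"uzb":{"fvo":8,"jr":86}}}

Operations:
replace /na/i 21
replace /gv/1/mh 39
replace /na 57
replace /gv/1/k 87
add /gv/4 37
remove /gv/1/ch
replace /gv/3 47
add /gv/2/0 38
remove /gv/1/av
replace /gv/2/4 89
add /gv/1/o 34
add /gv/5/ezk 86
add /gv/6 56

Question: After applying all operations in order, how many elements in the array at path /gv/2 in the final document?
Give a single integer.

After op 1 (replace /na/i 21): {"gv":[[57,65,2,48],{"av":43,"ch":91,"k":86,"mh":74},[38,58,1,46,68],[41,54,10,45,20],{"gbi":68,"i":12}],"na":{"i":21,"p":[89,74,83,59],"uzb":{"fvo":8,"jr":86}}}
After op 2 (replace /gv/1/mh 39): {"gv":[[57,65,2,48],{"av":43,"ch":91,"k":86,"mh":39},[38,58,1,46,68],[41,54,10,45,20],{"gbi":68,"i":12}],"na":{"i":21,"p":[89,74,83,59],"uzb":{"fvo":8,"jr":86}}}
After op 3 (replace /na 57): {"gv":[[57,65,2,48],{"av":43,"ch":91,"k":86,"mh":39},[38,58,1,46,68],[41,54,10,45,20],{"gbi":68,"i":12}],"na":57}
After op 4 (replace /gv/1/k 87): {"gv":[[57,65,2,48],{"av":43,"ch":91,"k":87,"mh":39},[38,58,1,46,68],[41,54,10,45,20],{"gbi":68,"i":12}],"na":57}
After op 5 (add /gv/4 37): {"gv":[[57,65,2,48],{"av":43,"ch":91,"k":87,"mh":39},[38,58,1,46,68],[41,54,10,45,20],37,{"gbi":68,"i":12}],"na":57}
After op 6 (remove /gv/1/ch): {"gv":[[57,65,2,48],{"av":43,"k":87,"mh":39},[38,58,1,46,68],[41,54,10,45,20],37,{"gbi":68,"i":12}],"na":57}
After op 7 (replace /gv/3 47): {"gv":[[57,65,2,48],{"av":43,"k":87,"mh":39},[38,58,1,46,68],47,37,{"gbi":68,"i":12}],"na":57}
After op 8 (add /gv/2/0 38): {"gv":[[57,65,2,48],{"av":43,"k":87,"mh":39},[38,38,58,1,46,68],47,37,{"gbi":68,"i":12}],"na":57}
After op 9 (remove /gv/1/av): {"gv":[[57,65,2,48],{"k":87,"mh":39},[38,38,58,1,46,68],47,37,{"gbi":68,"i":12}],"na":57}
After op 10 (replace /gv/2/4 89): {"gv":[[57,65,2,48],{"k":87,"mh":39},[38,38,58,1,89,68],47,37,{"gbi":68,"i":12}],"na":57}
After op 11 (add /gv/1/o 34): {"gv":[[57,65,2,48],{"k":87,"mh":39,"o":34},[38,38,58,1,89,68],47,37,{"gbi":68,"i":12}],"na":57}
After op 12 (add /gv/5/ezk 86): {"gv":[[57,65,2,48],{"k":87,"mh":39,"o":34},[38,38,58,1,89,68],47,37,{"ezk":86,"gbi":68,"i":12}],"na":57}
After op 13 (add /gv/6 56): {"gv":[[57,65,2,48],{"k":87,"mh":39,"o":34},[38,38,58,1,89,68],47,37,{"ezk":86,"gbi":68,"i":12},56],"na":57}
Size at path /gv/2: 6

Answer: 6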